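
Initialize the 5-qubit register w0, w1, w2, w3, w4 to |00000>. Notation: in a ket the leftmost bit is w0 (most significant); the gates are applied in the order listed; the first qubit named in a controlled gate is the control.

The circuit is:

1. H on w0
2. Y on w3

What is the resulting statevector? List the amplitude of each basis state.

The resulting statevector has amplitude sqrt(2)*I/2 on |00010>, sqrt(2)*I/2 on |10010>, and 0 on every other basis state.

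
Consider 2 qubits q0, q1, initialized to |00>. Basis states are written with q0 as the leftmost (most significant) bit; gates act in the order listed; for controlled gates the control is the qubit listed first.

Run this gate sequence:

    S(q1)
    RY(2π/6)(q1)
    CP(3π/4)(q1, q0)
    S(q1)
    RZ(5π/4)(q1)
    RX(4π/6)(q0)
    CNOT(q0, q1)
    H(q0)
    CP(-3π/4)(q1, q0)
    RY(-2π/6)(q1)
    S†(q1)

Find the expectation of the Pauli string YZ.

In the final state, YZ has expectation 3/4 - sqrt(2)/32.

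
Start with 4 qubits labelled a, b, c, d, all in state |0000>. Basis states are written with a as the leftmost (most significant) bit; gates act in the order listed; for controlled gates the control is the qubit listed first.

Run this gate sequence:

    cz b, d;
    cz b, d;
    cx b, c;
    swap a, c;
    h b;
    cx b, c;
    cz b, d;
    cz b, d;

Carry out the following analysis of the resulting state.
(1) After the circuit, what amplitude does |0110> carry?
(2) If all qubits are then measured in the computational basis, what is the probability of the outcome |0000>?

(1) The final state's coefficient on |0110> equals sqrt(2)/2.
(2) The probability of measuring |0000> is 1/2.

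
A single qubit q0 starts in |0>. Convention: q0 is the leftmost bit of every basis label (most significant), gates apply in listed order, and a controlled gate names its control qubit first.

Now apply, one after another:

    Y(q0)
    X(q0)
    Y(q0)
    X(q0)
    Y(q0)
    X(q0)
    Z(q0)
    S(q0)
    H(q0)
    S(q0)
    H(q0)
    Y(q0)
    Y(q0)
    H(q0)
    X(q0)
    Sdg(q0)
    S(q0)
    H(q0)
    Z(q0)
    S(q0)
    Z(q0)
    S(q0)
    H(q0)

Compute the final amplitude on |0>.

The final state's coefficient on |0> equals -sqrt(2)*I/2.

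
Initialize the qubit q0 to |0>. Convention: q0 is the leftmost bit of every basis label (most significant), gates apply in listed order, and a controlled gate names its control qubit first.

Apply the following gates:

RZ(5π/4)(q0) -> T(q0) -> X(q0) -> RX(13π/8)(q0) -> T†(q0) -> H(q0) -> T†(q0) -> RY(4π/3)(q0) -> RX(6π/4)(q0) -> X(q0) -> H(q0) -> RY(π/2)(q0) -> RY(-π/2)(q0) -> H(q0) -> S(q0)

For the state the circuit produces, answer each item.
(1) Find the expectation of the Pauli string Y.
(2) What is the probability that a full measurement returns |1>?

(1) The observable Y averages to -sqrt(sqrt(2) + 2)/8 + sqrt(4 - 2*sqrt(2))/8 + sqrt(6*sqrt(2) + 12)/8. Key observation: the block from step 11 through step 14 cancels to the identity and can be dropped.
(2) Outcome |1> occurs with probability -sqrt(sqrt(2) + 2)/8 - sqrt(4 - 2*sqrt(2))/8 + 1/2.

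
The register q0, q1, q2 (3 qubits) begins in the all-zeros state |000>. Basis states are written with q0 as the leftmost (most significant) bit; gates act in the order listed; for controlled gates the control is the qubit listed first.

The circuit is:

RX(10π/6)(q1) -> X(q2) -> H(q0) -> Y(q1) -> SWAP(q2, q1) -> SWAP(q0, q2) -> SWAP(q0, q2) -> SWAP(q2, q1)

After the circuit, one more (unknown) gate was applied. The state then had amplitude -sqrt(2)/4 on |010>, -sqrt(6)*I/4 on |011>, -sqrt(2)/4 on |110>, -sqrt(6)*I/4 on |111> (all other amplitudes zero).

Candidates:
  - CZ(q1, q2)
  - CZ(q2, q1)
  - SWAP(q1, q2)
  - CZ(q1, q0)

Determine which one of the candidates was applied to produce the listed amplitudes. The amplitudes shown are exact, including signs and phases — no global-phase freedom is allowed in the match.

The applied gate was SWAP(q1, q2). Key observation: the block from step 5 through step 8 cancels to the identity and can be dropped.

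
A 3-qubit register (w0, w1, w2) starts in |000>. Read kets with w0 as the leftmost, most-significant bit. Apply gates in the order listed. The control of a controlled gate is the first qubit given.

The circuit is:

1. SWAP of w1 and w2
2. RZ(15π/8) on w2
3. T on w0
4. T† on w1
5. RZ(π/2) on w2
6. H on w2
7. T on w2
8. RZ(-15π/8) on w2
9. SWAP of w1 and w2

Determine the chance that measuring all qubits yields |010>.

Outcome |010> occurs with probability 1/2.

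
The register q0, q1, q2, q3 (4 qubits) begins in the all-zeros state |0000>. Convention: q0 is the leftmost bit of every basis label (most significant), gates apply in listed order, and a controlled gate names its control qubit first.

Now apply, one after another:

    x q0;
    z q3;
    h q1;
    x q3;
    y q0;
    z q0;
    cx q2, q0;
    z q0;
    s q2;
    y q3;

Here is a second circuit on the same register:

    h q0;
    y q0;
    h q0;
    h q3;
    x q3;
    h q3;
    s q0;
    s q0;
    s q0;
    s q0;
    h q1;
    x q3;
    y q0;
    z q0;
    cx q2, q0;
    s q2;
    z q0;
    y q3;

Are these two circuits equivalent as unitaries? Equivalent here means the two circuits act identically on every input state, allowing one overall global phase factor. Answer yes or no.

No, they are not equivalent — no single phase factor reconciles the two unitaries.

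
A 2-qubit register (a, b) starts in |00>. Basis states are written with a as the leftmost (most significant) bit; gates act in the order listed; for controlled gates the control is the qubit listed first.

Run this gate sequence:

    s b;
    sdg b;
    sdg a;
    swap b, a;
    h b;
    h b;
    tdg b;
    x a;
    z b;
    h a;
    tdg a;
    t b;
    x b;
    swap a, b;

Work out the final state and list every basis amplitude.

After the circuit, the state carries amplitude 0 on |00>, 0 on |01>, sqrt(2)/2 on |10>, sqrt(2)*exp(3*I*pi/4)/2 on |11>.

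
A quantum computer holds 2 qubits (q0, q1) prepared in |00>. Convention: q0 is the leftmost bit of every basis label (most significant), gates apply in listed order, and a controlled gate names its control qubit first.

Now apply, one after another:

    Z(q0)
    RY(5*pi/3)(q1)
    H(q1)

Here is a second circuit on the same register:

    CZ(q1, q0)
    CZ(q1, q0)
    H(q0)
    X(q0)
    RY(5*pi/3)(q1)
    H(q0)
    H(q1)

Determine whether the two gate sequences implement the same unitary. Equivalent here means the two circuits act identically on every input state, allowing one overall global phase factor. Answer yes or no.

Yes: on every input state the two circuits agree up to one overall phase factor.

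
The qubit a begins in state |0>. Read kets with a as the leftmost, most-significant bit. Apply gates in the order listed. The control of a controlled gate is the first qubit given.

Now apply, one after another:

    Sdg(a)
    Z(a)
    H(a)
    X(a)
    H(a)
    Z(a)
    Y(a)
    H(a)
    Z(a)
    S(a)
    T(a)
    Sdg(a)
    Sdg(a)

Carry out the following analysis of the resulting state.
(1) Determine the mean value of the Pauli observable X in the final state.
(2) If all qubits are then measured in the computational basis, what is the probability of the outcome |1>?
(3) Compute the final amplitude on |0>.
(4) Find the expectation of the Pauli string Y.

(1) The observable X averages to sqrt(2)/2. Key observation: steps 3-6 multiply out to the identity, so the circuit reduces to the remaining gates.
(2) A full measurement returns |1> with probability 1/2.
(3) The amplitude on |0> is sqrt(2)*I/2.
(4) In the final state, Y has expectation -sqrt(2)/2.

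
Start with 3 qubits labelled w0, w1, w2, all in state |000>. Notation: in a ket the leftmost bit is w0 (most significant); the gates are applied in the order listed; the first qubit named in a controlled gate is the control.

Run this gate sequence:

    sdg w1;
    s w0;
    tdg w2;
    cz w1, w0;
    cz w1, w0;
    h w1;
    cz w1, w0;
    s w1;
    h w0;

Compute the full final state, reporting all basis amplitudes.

The final amplitudes are 1/2 on |000>, 0 on |001>, I/2 on |010>, 0 on |011>, 1/2 on |100>, 0 on |101>, I/2 on |110>, 0 on |111>. Key observation: steps 4-5 multiply out to the identity, so the circuit reduces to the remaining gates.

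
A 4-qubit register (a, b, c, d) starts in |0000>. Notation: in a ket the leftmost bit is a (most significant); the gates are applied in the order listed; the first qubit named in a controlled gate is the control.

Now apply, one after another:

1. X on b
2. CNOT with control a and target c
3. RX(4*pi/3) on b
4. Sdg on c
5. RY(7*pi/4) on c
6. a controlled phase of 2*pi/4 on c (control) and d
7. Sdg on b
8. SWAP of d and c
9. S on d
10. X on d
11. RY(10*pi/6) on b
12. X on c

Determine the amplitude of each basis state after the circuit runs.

The resulting statevector has amplitude -sqrt(2 - sqrt(2))/4 on |0010>, -I*sqrt(sqrt(2) + 2)/4 on |0011>, sqrt(6 - 3*sqrt(2))/4 on |0110>, I*sqrt(3*sqrt(2) + 6)/4 on |0111>, and 0 on every other basis state.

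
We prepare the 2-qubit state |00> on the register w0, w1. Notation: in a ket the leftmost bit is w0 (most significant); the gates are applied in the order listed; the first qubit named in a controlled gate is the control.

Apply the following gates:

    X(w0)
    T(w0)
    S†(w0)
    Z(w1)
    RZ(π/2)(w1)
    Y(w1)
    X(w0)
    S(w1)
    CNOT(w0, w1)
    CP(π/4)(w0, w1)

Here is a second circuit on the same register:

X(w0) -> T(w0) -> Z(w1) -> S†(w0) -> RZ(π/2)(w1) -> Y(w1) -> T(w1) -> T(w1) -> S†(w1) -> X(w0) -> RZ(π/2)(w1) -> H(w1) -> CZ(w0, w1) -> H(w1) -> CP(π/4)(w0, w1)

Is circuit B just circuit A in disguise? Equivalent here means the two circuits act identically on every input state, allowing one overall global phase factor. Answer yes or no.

Yes — the two circuits implement the same unitary up to a global phase.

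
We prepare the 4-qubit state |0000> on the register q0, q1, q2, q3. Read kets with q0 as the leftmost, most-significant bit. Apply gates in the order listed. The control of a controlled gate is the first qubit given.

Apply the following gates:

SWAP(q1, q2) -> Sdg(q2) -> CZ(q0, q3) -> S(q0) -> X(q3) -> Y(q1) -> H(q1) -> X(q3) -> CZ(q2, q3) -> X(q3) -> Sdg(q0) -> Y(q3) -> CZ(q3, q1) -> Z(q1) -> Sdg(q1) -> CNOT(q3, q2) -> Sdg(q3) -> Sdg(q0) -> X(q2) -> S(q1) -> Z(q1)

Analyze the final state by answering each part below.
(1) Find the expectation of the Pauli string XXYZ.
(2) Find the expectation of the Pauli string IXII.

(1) The expectation value of XXYZ is 0.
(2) In the final state, IXII has expectation -1.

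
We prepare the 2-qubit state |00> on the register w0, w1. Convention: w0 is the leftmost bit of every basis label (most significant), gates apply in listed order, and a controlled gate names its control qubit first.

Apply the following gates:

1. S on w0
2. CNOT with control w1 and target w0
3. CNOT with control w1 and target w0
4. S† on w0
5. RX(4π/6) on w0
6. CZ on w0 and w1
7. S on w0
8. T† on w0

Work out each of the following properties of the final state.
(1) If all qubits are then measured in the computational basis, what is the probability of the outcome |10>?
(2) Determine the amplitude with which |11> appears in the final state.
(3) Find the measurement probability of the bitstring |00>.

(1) The probability of measuring |10> is 3/4. Key observation: the block from step 1 through step 4 cancels to the identity and can be dropped.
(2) The amplitude on |11> is 0.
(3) Outcome |00> occurs with probability 1/4.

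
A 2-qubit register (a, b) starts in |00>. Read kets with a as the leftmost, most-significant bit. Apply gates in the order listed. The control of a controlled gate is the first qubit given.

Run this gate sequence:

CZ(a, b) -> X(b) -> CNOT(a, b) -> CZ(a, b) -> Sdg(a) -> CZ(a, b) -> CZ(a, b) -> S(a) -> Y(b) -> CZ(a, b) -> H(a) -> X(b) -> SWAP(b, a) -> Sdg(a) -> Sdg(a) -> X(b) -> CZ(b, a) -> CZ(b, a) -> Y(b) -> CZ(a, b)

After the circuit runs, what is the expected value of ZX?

The expectation value of ZX is -1. Key observation: gates 5-8 undo each other exactly, leaving only the rest of the circuit to track.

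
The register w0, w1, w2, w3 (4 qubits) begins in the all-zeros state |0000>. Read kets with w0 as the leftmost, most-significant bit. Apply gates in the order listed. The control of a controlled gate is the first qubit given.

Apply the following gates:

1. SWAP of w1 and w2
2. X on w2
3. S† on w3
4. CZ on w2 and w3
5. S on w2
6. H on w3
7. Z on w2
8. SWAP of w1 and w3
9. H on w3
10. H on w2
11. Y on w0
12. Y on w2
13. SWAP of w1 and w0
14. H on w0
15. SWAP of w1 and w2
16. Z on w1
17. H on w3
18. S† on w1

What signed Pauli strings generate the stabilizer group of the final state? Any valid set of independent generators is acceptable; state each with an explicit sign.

The stabilizer group can be generated by +IYII, +ZIII, -IIZI, +IIIZ, among other valid generating sets.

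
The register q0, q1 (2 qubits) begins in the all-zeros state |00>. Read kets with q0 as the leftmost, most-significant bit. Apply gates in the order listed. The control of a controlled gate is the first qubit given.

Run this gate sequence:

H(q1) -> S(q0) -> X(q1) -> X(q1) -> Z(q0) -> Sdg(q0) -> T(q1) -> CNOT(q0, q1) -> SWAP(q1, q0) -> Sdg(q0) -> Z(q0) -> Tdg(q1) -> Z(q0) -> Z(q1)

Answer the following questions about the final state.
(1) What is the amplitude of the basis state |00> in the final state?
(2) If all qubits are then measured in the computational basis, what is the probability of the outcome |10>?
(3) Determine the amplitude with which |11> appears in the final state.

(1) The amplitude on |00> is sqrt(2)/2.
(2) The probability of measuring |10> is 1/2.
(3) |11> carries amplitude 0 in the final state.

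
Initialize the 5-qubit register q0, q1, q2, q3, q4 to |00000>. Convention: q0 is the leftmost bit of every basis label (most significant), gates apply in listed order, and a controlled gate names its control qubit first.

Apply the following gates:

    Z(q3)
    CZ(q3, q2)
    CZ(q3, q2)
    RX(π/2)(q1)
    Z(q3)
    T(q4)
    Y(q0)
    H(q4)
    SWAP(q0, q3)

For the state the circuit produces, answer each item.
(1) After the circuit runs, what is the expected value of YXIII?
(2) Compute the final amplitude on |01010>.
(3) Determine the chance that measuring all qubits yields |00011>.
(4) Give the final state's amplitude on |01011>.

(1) The observable YXIII averages to 0.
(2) The amplitude on |01010> is 1/2.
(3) The probability of measuring |00011> is 1/4.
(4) The amplitude on |01011> is 1/2.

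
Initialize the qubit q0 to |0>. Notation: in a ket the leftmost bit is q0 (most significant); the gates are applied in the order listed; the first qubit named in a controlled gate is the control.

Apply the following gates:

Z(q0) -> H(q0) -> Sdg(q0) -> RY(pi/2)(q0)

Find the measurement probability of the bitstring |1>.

The probability of measuring |1> is 1/2.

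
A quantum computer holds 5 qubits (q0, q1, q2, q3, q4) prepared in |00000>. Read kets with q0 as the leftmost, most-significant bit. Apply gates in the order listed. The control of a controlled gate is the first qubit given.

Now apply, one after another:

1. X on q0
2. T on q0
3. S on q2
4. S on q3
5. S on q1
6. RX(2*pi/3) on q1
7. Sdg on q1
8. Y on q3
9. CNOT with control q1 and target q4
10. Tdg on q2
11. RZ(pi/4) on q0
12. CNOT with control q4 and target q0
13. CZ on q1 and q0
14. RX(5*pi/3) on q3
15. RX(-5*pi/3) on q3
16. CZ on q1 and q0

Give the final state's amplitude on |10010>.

The final state's coefficient on |10010> equals exp(7*I*pi/8)/2. Key observation: gates 13-16 undo each other exactly, leaving only the rest of the circuit to track.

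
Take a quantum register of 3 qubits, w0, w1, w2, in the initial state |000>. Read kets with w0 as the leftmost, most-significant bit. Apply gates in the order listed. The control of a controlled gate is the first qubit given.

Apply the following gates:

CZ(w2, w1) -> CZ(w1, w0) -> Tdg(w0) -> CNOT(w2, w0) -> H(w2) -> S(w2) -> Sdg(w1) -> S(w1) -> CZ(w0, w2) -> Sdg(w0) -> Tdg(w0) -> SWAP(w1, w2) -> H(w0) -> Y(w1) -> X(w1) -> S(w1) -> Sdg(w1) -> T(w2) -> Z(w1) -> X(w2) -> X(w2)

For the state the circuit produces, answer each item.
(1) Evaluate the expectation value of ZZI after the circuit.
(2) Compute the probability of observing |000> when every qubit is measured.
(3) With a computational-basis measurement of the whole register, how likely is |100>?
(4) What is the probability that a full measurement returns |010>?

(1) The observable ZZI averages to 0. Key observation: the block from step 16 through step 17 cancels to the identity and can be dropped.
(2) A full measurement returns |000> with probability 1/4.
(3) Outcome |100> occurs with probability 1/4.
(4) The probability of measuring |010> is 1/4.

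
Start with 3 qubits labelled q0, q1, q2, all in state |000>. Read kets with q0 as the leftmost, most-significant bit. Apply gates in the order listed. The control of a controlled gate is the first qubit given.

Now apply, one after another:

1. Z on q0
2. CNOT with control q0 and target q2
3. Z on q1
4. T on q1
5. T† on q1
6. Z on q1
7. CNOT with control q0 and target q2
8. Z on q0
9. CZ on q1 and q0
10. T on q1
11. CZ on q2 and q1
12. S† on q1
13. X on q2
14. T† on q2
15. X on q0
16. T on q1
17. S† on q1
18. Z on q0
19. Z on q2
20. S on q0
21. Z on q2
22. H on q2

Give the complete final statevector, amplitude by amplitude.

After the circuit, the state carries amplitude -sqrt(2)*exp(I*pi/4)/2 on |100>, sqrt(2)*exp(I*pi/4)/2 on |101>, and 0 on every other basis state. Key observation: steps 1-8 multiply out to the identity, so the circuit reduces to the remaining gates.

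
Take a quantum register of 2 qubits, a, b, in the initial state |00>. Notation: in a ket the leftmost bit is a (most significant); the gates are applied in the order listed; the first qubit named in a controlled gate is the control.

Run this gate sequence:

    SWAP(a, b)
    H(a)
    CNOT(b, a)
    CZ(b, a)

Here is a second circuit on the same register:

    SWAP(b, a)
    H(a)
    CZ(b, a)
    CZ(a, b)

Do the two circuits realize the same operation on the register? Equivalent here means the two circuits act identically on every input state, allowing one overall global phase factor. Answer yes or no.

No — the two circuits implement different unitaries, even allowing a global phase.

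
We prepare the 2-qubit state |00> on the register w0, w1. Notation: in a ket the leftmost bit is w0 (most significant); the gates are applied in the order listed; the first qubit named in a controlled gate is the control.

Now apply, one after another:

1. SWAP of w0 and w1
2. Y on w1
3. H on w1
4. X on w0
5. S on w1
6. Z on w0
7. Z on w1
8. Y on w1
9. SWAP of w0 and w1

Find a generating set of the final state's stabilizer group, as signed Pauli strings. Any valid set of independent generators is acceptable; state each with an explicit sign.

One valid set of independent stabilizer generators is +YI, -IZ (any independent generating set of the same group is equally correct).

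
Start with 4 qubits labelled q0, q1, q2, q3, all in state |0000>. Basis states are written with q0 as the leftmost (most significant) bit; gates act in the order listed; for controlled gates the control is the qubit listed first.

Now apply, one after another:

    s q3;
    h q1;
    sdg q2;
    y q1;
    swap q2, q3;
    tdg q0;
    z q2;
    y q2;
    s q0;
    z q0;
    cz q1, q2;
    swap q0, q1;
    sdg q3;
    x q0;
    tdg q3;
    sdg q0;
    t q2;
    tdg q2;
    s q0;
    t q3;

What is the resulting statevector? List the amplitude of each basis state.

The final amplitudes are sqrt(2)/2 on |0010>, sqrt(2)/2 on |1010>, and 0 on every other basis state.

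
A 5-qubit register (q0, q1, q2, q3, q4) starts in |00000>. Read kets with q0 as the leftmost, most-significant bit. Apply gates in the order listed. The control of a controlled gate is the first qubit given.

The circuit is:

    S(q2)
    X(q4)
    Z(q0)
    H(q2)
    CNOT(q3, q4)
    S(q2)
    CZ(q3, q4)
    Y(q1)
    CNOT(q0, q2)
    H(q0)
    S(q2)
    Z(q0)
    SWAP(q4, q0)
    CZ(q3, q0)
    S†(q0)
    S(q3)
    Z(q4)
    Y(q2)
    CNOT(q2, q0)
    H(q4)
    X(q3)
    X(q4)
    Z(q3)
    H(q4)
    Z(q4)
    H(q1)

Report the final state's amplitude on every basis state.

After the circuit, the state carries amplitude -sqrt(2)*I/4 on |00110>, -sqrt(2)*I/4 on |00111>, sqrt(2)*I/4 on |01110>, sqrt(2)*I/4 on |01111>, -sqrt(2)*I/4 on |10010>, -sqrt(2)*I/4 on |10011>, sqrt(2)*I/4 on |11010>, sqrt(2)*I/4 on |11011>, and 0 on every other basis state.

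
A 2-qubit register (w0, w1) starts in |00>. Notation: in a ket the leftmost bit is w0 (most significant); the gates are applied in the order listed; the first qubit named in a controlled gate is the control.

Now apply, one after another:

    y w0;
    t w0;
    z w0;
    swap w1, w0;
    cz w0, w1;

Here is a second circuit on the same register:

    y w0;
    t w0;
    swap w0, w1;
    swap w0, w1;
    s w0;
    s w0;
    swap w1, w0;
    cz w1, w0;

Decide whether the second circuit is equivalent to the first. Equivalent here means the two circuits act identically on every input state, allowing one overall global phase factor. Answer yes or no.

Yes, they are equivalent — the unitaries differ by at most a global phase.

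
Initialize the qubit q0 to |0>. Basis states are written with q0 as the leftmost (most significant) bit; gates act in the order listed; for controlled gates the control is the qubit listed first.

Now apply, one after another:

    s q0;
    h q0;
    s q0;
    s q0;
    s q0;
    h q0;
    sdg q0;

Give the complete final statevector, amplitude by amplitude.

The resulting statevector has amplitude 1/2 - I/2 on |0>, 1/2 - I/2 on |1>.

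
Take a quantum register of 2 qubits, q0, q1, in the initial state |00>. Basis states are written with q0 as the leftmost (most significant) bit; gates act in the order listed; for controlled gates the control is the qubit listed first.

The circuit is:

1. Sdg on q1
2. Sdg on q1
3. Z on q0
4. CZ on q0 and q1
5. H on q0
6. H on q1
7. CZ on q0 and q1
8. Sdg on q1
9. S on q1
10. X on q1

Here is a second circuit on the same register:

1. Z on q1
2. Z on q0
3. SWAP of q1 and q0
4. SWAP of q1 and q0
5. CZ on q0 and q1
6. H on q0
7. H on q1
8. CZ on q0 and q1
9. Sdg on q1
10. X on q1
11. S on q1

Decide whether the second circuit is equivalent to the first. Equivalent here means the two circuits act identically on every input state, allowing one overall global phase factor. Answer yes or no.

No: there is an input state on which the two circuits produce genuinely different outputs (not merely differing by a phase).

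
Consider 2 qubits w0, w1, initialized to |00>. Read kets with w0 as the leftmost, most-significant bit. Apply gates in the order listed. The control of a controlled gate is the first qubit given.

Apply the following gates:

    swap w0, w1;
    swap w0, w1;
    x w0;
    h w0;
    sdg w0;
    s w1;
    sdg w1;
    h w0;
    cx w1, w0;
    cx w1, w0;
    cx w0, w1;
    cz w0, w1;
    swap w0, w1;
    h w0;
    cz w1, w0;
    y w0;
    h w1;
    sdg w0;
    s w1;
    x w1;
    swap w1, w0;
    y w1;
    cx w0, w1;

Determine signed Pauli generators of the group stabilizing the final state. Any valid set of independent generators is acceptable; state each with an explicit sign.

The stabilizer group can be generated by +YZ, +ZY, among other valid generating sets.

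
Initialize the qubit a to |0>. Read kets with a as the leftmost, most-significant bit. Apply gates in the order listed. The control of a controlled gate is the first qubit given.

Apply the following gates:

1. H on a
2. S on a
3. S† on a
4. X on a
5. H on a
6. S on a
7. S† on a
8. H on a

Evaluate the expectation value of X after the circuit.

The expectation value of X is 1.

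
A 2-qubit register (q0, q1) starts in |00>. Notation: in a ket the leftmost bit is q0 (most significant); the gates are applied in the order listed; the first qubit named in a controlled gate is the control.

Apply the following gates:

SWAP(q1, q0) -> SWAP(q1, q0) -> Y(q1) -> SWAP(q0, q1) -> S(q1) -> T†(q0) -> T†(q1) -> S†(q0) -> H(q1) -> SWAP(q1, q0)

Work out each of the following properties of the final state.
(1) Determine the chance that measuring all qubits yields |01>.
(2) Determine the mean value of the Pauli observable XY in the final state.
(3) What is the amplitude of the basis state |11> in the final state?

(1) Outcome |01> occurs with probability 1/2.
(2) In the final state, XY has expectation 0.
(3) The amplitude on |11> is -sqrt(2)*exp(3*I*pi/4)/2.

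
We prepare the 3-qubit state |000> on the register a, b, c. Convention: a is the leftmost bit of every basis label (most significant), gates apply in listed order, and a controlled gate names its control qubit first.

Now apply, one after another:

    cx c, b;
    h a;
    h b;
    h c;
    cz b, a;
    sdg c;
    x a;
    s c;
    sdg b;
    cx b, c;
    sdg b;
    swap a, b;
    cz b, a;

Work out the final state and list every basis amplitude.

After the circuit, the state carries amplitude sqrt(2)/4 on |000>, sqrt(2)/4 on |001>, sqrt(2)/4 on |010>, sqrt(2)/4 on |011>, sqrt(2)/4 on |100>, sqrt(2)/4 on |101>, sqrt(2)/4 on |110>, sqrt(2)/4 on |111>.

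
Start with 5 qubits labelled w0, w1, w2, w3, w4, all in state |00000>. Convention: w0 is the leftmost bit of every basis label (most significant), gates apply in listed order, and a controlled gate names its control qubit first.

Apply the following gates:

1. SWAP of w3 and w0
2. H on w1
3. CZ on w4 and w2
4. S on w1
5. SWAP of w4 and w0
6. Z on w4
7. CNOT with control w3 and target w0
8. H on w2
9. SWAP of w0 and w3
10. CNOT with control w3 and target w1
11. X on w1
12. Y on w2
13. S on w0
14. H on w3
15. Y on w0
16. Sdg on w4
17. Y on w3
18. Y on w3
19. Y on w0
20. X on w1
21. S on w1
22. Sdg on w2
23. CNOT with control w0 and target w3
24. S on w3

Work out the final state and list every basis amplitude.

The resulting statevector has amplitude -sqrt(2)*I/4 on |00000>, sqrt(2)/4 on |00010>, sqrt(2)/4 on |00100>, sqrt(2)*I/4 on |00110>, sqrt(2)*I/4 on |01000>, -sqrt(2)/4 on |01010>, -sqrt(2)/4 on |01100>, -sqrt(2)*I/4 on |01110>, and 0 on every other basis state.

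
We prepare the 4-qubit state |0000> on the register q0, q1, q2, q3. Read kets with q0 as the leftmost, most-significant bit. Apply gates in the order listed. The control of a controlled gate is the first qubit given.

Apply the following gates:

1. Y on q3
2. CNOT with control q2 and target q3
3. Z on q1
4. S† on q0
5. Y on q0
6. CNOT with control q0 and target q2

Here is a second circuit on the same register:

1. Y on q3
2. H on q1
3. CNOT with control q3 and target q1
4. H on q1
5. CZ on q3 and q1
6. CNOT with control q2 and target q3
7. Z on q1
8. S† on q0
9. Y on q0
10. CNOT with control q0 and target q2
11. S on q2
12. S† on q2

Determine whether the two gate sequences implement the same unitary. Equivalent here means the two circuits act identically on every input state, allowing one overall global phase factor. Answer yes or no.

Yes, they are equivalent — the unitaries differ by at most a global phase.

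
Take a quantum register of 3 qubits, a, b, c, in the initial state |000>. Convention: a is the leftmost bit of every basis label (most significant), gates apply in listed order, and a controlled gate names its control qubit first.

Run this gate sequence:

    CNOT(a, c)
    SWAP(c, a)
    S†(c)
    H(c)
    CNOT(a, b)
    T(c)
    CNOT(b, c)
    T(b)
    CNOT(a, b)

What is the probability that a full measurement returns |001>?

A full measurement returns |001> with probability 1/2.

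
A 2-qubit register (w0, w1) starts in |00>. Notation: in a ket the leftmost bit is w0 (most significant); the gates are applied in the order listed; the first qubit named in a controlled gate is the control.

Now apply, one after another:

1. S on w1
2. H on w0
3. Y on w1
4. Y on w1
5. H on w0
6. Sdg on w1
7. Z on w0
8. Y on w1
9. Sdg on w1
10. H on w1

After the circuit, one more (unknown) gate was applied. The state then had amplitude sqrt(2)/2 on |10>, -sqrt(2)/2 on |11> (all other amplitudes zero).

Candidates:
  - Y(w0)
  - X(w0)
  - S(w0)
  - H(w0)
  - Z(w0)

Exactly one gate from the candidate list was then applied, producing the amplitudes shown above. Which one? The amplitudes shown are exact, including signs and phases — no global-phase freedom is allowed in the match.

The unique candidate consistent with the amplitudes is X(w0). Key observation: gates 1-6 undo each other exactly, leaving only the rest of the circuit to track.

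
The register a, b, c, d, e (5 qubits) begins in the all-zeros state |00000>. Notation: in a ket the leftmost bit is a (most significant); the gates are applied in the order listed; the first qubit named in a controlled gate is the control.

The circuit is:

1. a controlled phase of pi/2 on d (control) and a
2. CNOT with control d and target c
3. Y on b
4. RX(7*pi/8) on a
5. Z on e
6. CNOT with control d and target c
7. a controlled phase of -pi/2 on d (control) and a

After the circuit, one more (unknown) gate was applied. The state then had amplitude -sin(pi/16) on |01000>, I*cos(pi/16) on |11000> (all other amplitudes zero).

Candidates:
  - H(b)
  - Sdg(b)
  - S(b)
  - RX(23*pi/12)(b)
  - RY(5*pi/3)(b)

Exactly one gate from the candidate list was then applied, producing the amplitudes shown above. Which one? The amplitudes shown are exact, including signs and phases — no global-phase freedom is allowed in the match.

The unique candidate consistent with the amplitudes is S(b).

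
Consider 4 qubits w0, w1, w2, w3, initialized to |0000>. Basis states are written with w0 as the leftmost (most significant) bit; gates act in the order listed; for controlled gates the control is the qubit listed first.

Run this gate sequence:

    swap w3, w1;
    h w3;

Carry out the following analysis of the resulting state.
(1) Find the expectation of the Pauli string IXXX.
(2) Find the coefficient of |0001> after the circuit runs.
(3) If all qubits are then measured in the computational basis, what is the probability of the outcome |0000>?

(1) In the final state, IXXX has expectation 0.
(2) The amplitude on |0001> is sqrt(2)/2.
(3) Outcome |0000> occurs with probability 1/2.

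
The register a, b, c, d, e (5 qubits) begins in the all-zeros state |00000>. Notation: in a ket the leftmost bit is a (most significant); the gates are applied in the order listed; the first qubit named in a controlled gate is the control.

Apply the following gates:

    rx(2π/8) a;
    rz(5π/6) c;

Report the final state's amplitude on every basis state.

After the circuit, the state carries amplitude -sqrt(sqrt(2) + 2)*exp(7*I*pi/12)/2 on |00000>, -sqrt(2 - sqrt(2))*exp(I*pi/12)/2 on |10000>, and 0 on every other basis state.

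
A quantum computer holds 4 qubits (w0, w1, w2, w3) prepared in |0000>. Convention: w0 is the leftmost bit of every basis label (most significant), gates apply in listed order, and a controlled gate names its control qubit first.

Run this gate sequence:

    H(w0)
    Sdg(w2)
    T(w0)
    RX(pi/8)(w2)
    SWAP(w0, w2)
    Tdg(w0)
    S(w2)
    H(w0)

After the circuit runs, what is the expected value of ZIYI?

In the final state, ZIYI has expectation -sqrt(2 - sqrt(2))/4.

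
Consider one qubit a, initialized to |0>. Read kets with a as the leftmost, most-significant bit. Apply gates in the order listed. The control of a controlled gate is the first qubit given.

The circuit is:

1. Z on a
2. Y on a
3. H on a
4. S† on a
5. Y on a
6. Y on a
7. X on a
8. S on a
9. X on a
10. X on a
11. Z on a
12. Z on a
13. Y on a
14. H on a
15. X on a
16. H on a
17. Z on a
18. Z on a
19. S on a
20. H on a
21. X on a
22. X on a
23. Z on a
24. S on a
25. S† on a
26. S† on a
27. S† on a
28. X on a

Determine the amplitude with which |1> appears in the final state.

The amplitude on |1> is -1/2 + I/2. Key observation: the block from step 24 through step 25 cancels to the identity and can be dropped.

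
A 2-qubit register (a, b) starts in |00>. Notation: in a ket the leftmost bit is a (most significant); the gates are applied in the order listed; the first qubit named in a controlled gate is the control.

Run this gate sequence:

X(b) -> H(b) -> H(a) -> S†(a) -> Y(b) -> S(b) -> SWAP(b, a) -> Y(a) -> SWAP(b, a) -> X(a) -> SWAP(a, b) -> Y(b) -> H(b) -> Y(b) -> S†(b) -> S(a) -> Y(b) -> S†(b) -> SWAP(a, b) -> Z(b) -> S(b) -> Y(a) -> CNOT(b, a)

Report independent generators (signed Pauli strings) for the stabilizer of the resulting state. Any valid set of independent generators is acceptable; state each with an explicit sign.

One valid set of independent stabilizer generators is -YZ, +ZX (any independent generating set of the same group is equally correct).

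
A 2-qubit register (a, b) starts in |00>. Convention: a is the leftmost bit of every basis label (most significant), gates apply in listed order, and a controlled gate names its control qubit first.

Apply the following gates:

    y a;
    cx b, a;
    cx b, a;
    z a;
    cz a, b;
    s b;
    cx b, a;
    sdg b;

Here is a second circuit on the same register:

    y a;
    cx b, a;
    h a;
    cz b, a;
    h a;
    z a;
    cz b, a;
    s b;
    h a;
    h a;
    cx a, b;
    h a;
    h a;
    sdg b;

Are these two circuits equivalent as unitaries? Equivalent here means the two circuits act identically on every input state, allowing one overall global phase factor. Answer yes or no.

No — the two circuits implement different unitaries, even allowing a global phase.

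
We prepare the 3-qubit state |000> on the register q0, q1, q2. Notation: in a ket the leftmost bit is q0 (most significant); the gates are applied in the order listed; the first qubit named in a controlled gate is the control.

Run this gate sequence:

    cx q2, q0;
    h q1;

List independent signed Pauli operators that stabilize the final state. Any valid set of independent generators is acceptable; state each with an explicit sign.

The stabilizer group can be generated by +IXI, +ZII, +IIZ, among other valid generating sets.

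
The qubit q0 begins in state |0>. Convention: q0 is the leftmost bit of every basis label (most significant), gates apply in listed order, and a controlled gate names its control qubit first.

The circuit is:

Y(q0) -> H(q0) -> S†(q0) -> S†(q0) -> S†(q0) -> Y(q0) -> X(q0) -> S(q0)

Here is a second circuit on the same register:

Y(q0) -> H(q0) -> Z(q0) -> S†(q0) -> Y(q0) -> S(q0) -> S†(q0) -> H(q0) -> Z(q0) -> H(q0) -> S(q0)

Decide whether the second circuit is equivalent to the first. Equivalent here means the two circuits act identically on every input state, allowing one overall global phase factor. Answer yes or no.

Yes, they are equivalent — the unitaries differ by at most a global phase.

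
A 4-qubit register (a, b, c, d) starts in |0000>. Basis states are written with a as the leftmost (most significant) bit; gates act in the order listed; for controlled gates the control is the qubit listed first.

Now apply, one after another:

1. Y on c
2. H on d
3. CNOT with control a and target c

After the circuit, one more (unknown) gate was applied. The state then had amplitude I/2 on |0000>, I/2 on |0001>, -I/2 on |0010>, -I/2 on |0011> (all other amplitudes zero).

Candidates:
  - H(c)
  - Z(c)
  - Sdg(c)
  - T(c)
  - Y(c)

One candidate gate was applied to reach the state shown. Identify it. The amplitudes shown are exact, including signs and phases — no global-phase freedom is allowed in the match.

The applied gate was H(c).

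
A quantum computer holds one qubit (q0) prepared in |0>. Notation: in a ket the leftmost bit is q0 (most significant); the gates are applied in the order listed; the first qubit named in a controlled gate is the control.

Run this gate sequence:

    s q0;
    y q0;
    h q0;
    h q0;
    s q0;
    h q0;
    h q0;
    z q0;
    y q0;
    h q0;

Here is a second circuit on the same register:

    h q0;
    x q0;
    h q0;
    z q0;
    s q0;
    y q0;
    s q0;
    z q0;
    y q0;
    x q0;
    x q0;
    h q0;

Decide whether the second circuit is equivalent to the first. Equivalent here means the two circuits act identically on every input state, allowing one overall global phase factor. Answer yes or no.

Yes, they are equivalent — the unitaries differ by at most a global phase.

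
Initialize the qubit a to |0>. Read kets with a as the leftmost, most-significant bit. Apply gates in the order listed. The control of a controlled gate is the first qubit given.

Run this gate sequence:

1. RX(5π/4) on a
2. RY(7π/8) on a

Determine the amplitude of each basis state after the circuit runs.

After the circuit, the state carries amplitude -sqrt(1/2 - sqrt(2)/4)*cos(7*pi/16) + I*sqrt(sqrt(2)/4 + 1/2)*sin(7*pi/16) on |0>, -sqrt(1/2 - sqrt(2)/4)*sin(7*pi/16) - I*sqrt(sqrt(2)/4 + 1/2)*cos(7*pi/16) on |1>.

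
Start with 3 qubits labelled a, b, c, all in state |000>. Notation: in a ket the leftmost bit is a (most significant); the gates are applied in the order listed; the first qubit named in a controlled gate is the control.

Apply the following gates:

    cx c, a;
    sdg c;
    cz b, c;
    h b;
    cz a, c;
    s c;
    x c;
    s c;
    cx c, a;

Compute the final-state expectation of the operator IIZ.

In the final state, IIZ has expectation -1.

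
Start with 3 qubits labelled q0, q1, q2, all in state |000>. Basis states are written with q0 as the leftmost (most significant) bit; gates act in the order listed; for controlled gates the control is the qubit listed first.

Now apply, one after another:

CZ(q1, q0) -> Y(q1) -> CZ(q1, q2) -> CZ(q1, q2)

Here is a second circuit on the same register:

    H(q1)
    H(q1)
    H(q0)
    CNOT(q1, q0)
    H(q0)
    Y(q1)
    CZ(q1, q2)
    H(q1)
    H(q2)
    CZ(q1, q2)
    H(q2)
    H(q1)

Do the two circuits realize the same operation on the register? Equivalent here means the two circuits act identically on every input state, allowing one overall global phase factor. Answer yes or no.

No — the two circuits implement different unitaries, even allowing a global phase.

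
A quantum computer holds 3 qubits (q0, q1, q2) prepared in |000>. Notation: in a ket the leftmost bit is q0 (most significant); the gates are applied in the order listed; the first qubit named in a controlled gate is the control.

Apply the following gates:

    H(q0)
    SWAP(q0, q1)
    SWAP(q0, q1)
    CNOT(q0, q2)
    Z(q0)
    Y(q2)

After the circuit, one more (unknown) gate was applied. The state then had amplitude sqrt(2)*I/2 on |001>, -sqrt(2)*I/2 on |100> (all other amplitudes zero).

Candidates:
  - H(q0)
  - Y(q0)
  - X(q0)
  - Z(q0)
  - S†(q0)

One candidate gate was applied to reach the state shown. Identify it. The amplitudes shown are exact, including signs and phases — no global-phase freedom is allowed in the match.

The unique candidate consistent with the amplitudes is Z(q0). Key observation: the block from step 2 through step 3 cancels to the identity and can be dropped.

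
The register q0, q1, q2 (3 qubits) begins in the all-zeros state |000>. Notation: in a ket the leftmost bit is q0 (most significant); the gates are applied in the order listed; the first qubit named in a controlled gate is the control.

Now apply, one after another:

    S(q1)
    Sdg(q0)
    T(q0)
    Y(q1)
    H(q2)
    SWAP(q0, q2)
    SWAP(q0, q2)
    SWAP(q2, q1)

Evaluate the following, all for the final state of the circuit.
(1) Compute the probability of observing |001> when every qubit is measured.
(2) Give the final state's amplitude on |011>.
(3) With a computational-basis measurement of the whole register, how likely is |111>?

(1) A full measurement returns |001> with probability 1/2.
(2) The amplitude on |011> is sqrt(2)*I/2.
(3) Outcome |111> occurs with probability 0.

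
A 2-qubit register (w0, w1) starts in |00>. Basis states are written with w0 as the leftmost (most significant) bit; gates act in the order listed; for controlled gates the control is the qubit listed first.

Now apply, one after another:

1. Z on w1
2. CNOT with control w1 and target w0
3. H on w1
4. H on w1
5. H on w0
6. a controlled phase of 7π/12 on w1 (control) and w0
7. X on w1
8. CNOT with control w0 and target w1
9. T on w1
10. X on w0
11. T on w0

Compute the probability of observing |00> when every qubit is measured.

A full measurement returns |00> with probability 1/2. Key observation: gates 3-4 undo each other exactly, leaving only the rest of the circuit to track.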